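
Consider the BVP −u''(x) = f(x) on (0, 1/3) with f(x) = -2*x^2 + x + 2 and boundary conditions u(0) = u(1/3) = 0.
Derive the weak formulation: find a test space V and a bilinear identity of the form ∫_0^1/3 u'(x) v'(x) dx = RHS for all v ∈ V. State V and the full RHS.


V = H^1_0(0, 1/3) (so v(0) = v(1/3) = 0); weak form: ∫_0^1/3 u'v' dx = ∫_0^1/3 (-2*x^2 + x + 2) v dx for all v ∈ V.

Multiply both sides by a test function v and integrate from 0 to 1/3:
  ∫_0^1/3 −u''(x) v(x) dx = ∫_0^1/3 f(x) v(x) dx.
Integrate the LHS by parts once:
  ∫_0^1/3 −u'' v dx = −[u'(x) v(x)]_0^1/3 + ∫_0^1/3 u'(x) v'(x) dx.
Thus ∫_0^1/3 u'(x) v'(x) dx = ∫_0^1/3 f(x) v(x) dx + [u'(x) v(x)]_0^1/3.
Choose V so that boundary terms are either known or forced to vanish.
u is Dirichlet: u(0) = u(1/3) = 0. Let V = H^1_0(0, 1/3); then v(0) = v(1/3) = 0, and [u' v]_0^1/3 = 0.
Weak formulation: find u (satisfying any essential BC) such that ∫_0^1/3 u'(x) v'(x) dx = ∫_0^1/3 f v dx for all v ∈ V.
Substituting f(x) = -2*x^2 + x + 2, the right-hand side is ∫_0^1/3 (-2*x^2 + x + 2) v dx.


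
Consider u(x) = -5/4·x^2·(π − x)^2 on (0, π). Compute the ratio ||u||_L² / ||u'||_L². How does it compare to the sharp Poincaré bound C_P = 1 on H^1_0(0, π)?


||u||_L² / ||u'||_L² = sqrt(3)*π/6 < C_P = 1.

u(x) = -5/4·x^2·(π − x)^2, so u'(x) = 5*x*(x*(π - x) - (x - π)^2)/2.
u(x) = -5/4·x^2·(π − x)^2 vanishes at x = 0 and x = π, so u ∈ H^1_0(0, π). Differentiate via the product rule and integrate the resulting polynomials term by term.
  ∫_0^π u² dx = ∫_0^π (25*x^8/16 - 25*π*x^7/4 + 75*π^2*x^6/8 - 25*π^3*x^5/4 + 25*π^4*x^4/16) dx. Term by term:
    ∫_0^π 25*x^8/16 dx = 25*π^9/144;  ∫_0^π -25*π*x^7/4 dx = -25*π^9/32;  ∫_0^π 75*π^2*x^6/8 dx = 75*π^9/56;
    ∫_0^π -25*π^3*x^5/4 dx = -25*π^9/24;  ∫_0^π 25*π^4*x^4/16 dx = 5*π^9/16.
  Sum: 25*π^9/144 − 25*π^9/32 + 75*π^9/56 − 25*π^9/24 + 5*π^9/16 = 5*π^9/2016.
  ∫_0^π (u')² dx = ∫_0^π (25*x^6 - 75*π*x^5 + 325*π^2*x^4/4 - 75*π^3*x^3/2 + 25*π^4*x^2/4) dx. Term by term:
    ∫_0^π 25*x^6 dx = 25*π^7/7;  ∫_0^π -75*π*x^5 dx = -25*π^7/2;  ∫_0^π 325*π^2*x^4/4 dx = 65*π^7/4;
    ∫_0^π -75*π^3*x^3/2 dx = -75*π^7/8;  ∫_0^π 25*π^4*x^2/4 dx = 25*π^7/12.
  Sum: 25*π^7/7 − 25*π^7/2 + 65*π^7/4 − 75*π^7/8 + 25*π^7/12 = 5*π^7/168.
∫_0^π u² dx = 5*π^9/2016, so ||u||_L² = sqrt(70)*π^(9/2)/168.
∫_0^π (u')² dx = 5*π^7/168, so ||u'||_L² = sqrt(210)*π^(7/2)/84.
Ratio ||u||_L² / ||u'||_L² = sqrt(3)*π/6.
Sharp Poincaré constant on H^1_0(0, π) is C_P = L/π = 1, achieved by sin(x).
A polynomial bump cannot attain the sharp Poincaré constant (only the first sine eigenfunction does), so the ratio is strictly less than C_P, consistent with ||u||_L² ≤ C_P ||u'||_L².


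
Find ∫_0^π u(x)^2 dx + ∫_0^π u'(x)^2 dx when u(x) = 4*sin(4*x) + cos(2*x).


||u||_{H^1(0,π)}^2 = 277*π/2

u'(x) = -2*sin(2*x) + 16*cos(4*x).
Expand u² and (u')² and integrate term by term on (0, π), using: for integers n ≥ 1, ∫_0^π sin²(nx) dx = ∫_0^π cos²(nx) dx = π/2; for n ≠ n', ∫_0^π sin(nx)sin(n'x) dx = ∫_0^π cos(nx)cos(n'x) dx = 0; and by product-to-sum, ∫_0^π sin(nx)cos(n'x) dx = ½∫_0^π [sin((n+n')x) + sin((n−n')x)] dx, which is 0 when n+n' is even and 2n/(n²−n'²) when n+n' is odd (it need not vanish on (0, π)).
  u² squared terms: (4)²·∫sin(4x)² dx = 16·π/2 = 8*π;  (1)²·∫cos(2x)² dx = 1·π/2 = π/2.
  u² cross terms: 2·(4)·(1)·∫sin(4x)·cos(2x) dx = 8·(0) = 0.
  So ∫_0^π u² dx = 8*π + π/2 + 0 = 17*π/2.
  (u')² squared terms: (-2)²·∫sin(2x)² dx = 4·π/2 = 2*π;  (16)²·∫cos(4x)² dx = 256·π/2 = 128*π.
  (u')² cross terms: 2·(-2)·(16)·∫sin(2x)·cos(4x) dx = -64·(0) = 0.
  So ∫_0^π (u')² dx = 2*π + 128*π + 0 = 130*π.
||u||_{H^1}^2 = (17*π/2) + (130*π) = 277*π/2.


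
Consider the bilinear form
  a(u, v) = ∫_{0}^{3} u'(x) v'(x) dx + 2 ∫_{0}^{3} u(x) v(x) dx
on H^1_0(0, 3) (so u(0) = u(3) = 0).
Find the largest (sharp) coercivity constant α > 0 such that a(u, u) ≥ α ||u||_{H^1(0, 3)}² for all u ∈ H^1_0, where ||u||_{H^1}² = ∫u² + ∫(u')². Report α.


α = 1

Coercivity of a(·,·) on H^1_0(0, 3) means a(u, u) ≥ α ||u||_{H^1}² for every u ∈ H^1_0.
The interval has length L = 3, and Poincaré/coercivity depend only on L. Here a(u, u) = ∫(u')² + (2)·∫u².
Here c = 2 ≥ 1, so a(u,u) = ∫(u')² + c∫u² ≥ ∫(u')² + ∫u² = ||u||_{H^1}², i.e. α = 1 works. No larger α is possible: a(u,u) ≥ α||u||_{H^1}² means (1−α)∫(u')² ≥ (α−c)∫u², and for the modes u_n = sin(nπ(x−x₀)/L) (x₀ the left endpoint) one has ∫u_n²/∫(u_n')² = (L/(nπ))² → 0, so a(u_n,u_n)/||u_n||_{H^1}² → 1. Hence the optimal constant is α = 1.
Therefore α = 1.


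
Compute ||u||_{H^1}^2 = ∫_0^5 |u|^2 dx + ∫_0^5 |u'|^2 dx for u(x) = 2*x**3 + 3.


||u||_{H^1}^2 = 483440/7

The H^1 norm (squared) on an interval (0, L) is
  ||u||_{H^1}^2 = ∫_0^L u(x)^2 dx + ∫_0^L u'(x)^2 dx.
Compute u'(x) = 6*x**2.
Then u(x)^2 = 4*x**6 + 12*x**3 + 9 and u'(x)^2 = 36*x**4.
Integrate each monomial from 0 to 5 using ∫_0^5 c·x^n dx = c·5^(n+1)/(n+1):
  ∫_0^5 u(x)^2 dx = ∫_0^5 (4*x^6 + 12*x^3 + 9) dx. Term by term:
    ∫_0^5 4*x^6 dx = 312500/7;  ∫_0^5 12*x^3 dx = 1875;  ∫_0^5 9 dx = 45.
  Sum: 312500/7 + 1875 + 45 = 325940/7.
  ∫_0^5 u'(x)^2 dx = ∫_0^5 (36*x^4) dx. Term by term:
    ∫_0^5 36*x^4 dx = 22500.
Adding: ||u||_{H^1}^2 = 325940/7 + 22500 = 483440/7.


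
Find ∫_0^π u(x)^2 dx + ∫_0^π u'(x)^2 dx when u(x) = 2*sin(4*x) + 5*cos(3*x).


||u||_{H^1(0,π)}^2 = 1600/7 + 159*π

u'(x) = -15*sin(3*x) + 8*cos(4*x).
Expand u² and (u')² and integrate term by term on (0, π), using: for integers n ≥ 1, ∫_0^π sin²(nx) dx = ∫_0^π cos²(nx) dx = π/2; for n ≠ n', ∫_0^π sin(nx)sin(n'x) dx = ∫_0^π cos(nx)cos(n'x) dx = 0; and by product-to-sum, ∫_0^π sin(nx)cos(n'x) dx = ½∫_0^π [sin((n+n')x) + sin((n−n')x)] dx, which is 0 when n+n' is even and 2n/(n²−n'²) when n+n' is odd (it need not vanish on (0, π)).
  u² squared terms: (2)²·∫sin(4x)² dx = 4·π/2 = 2*π;  (5)²·∫cos(3x)² dx = 25·π/2 = 25*π/2.
  u² cross terms: 2·(2)·(5)·∫sin(4x)·cos(3x) dx = 20·(8/7) = 160/7.
  So ∫_0^π u² dx = 2*π + 25*π/2 + 160/7 = 160/7 + 29*π/2.
  (u')² squared terms: (-15)²·∫sin(3x)² dx = 225·π/2 = 225*π/2;  (8)²·∫cos(4x)² dx = 64·π/2 = 32*π.
  (u')² cross terms: 2·(-15)·(8)·∫sin(3x)·cos(4x) dx = -240·(-6/7) = 1440/7.
  So ∫_0^π (u')² dx = 225*π/2 + 32*π + 1440/7 = 1440/7 + 289*π/2.
||u||_{H^1}^2 = (160/7 + 29*π/2) + (1440/7 + 289*π/2) = 1600/7 + 159*π.


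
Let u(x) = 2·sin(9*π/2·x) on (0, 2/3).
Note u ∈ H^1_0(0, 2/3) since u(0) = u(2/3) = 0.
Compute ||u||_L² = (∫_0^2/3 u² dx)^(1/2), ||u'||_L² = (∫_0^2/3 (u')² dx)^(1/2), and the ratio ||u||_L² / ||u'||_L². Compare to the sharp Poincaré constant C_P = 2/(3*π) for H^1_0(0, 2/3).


||u||_L² / ||u'||_L² = 2/(9*π) < C_P = 2/(3*π).

u(x) = 2·sin(9*π/2·x), so u'(x) = 9*π*cos(9*π*x/2).
Writing u(x) = A·sin(kπx/L) with A = 2 and k = 3, use ∫_0^L sin²(kπx/L) dx = L/2 and ∫_0^L cos²(kπx/L) dx = L/2.
u² = 4·sin²(9*π/2·x) and (u')² = 81*π^2·cos²(9*π/2·x), and each of sin², cos² integrates to L/2 = 1/3 over (0, 2/3).
∫_0^2/3 u² dx = 4/3, so ||u||_L² = 2*sqrt(3)/3.
∫_0^2/3 (u')² dx = 27*π^2, so ||u'||_L² = 3*sqrt(3)*π.
Ratio ||u||_L² / ||u'||_L² = 2/(9*π).
Sharp Poincaré constant on H^1_0(0, 2/3) is C_P = L/π = 2/(3*π), achieved by sin(3*π/2·x).
This is the k = 3 harmonic; the ratio L/(kπ) is strictly less than C_P = L/π, consistent with the sharp inequality ||u||_L² ≤ C_P ||u'||_L².


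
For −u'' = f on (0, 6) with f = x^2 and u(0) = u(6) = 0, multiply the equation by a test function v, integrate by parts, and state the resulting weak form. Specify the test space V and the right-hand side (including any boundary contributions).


V = H^1_0(0, 6) (so v(0) = v(6) = 0); weak form: ∫_0^6 u'v' dx = ∫_0^6 (x^2) v dx for all v ∈ V.

Multiply both sides by a test function v and integrate from 0 to 6:
  ∫_0^6 −u''(x) v(x) dx = ∫_0^6 f(x) v(x) dx.
Integrate the LHS by parts once:
  ∫_0^6 −u'' v dx = −[u'(x) v(x)]_0^6 + ∫_0^6 u'(x) v'(x) dx.
Thus ∫_0^6 u'(x) v'(x) dx = ∫_0^6 f(x) v(x) dx + [u'(x) v(x)]_0^6.
Choose V so that boundary terms are either known or forced to vanish.
u is Dirichlet: u(0) = u(6) = 0. Let V = H^1_0(0, 6); then v(0) = v(6) = 0, and [u' v]_0^6 = 0.
Weak formulation: find u (satisfying any essential BC) such that ∫_0^6 u'(x) v'(x) dx = ∫_0^6 f v dx for all v ∈ V.
Substituting f(x) = x^2, the right-hand side is ∫_0^6 (x^2) v dx.


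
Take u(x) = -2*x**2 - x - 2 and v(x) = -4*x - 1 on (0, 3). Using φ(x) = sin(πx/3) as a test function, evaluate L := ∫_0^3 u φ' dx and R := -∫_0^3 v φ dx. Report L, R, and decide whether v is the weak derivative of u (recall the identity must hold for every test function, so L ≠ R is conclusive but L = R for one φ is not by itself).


LHS = 42/π, RHS = 42/π. Yes, v = u' weakly.

u(x) = -2*x**2 - x - 2, classical derivative u'(x) = -4*x - 1.
φ(x) = sin(πx/3), so φ'(x) = π*cos(π*x/3)/3.
Note φ(0) = φ(3) = 0, so the boundary term u·φ vanishes.
LHS = ∫_0^3 u(x) φ'(x) dx = ∫_0^3 (-2*π*x^2*cos(π*x/3)/3 - π*x*cos(π*x/3)/3 - 2*π*cos(π*x/3)/3) dx. Term by term:
  ∫_0^3 -2*π*cos(π*x/3)/3 dx = 0;  ∫_0^3 -2*π*x^2*cos(π*x/3)/3 dx = 36/π;  ∫_0^3 -π*x*cos(π*x/3)/3 dx = 6/π.
Sum: 0 + 36/π + 6/π = 42/π.
So LHS = 42/π.
∫_0^3 v(x) φ(x) dx = ∫_0^3 (-4*x*sin(π*x/3) - sin(π*x/3)) dx. Term by term:
  ∫_0^3 -sin(π*x/3) dx = -6/π;  ∫_0^3 -4*x*sin(π*x/3) dx = -36/π.
Sum: -6/π − 36/π = -42/π.
So RHS = -∫_0^3 v(x) φ(x) dx = 42/π.
LHS = RHS, so the identity holds for this test φ.
Moreover u is smooth here and v(x) = u'(x) = -4*x - 1 pointwise, so the identity holds for every test function. Hence v is the weak derivative of u.


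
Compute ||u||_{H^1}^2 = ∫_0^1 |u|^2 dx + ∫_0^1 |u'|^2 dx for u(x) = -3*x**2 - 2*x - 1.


||u||_{H^1}^2 = 587/15

The H^1 norm (squared) on an interval (0, L) is
  ||u||_{H^1}^2 = ∫_0^L u(x)^2 dx + ∫_0^L u'(x)^2 dx.
Compute u'(x) = -6*x - 2.
Then u(x)^2 = 9*x**4 + 12*x**3 + 10*x**2 + 4*x + 1 and u'(x)^2 = 36*x**2 + 24*x + 4.
Integrate each monomial from 0 to 1 using ∫_0^1 c·x^n dx = c·1^(n+1)/(n+1):
  ∫_0^1 u(x)^2 dx = ∫_0^1 (9*x^4 + 12*x^3 + 10*x^2 + 4*x + 1) dx. Term by term:
    ∫_0^1 9*x^4 dx = 9/5;  ∫_0^1 12*x^3 dx = 3;  ∫_0^1 10*x^2 dx = 10/3;
    ∫_0^1 4*x dx = 2;  ∫_0^1 1 dx = 1.
  Sum: 9/5 + 3 + 10/3 + 2 + 1 = 167/15.
  ∫_0^1 u'(x)^2 dx = ∫_0^1 (36*x^2 + 24*x + 4) dx. Term by term:
    ∫_0^1 36*x^2 dx = 12;  ∫_0^1 24*x dx = 12;  ∫_0^1 4 dx = 4.
  Sum: 12 + 12 + 4 = 28.
Adding: ||u||_{H^1}^2 = 167/15 + 28 = 587/15.


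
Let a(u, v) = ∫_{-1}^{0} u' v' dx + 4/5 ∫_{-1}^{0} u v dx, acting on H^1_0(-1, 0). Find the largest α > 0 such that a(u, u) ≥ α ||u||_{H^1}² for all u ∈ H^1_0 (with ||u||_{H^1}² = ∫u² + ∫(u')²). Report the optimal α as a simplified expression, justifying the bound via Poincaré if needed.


α = (4/5 + π^2)/(1 + π^2)

Coercivity of a(·,·) on H^1_0(-1, 0) means a(u, u) ≥ α ||u||_{H^1}² for every u ∈ H^1_0.
The interval has length L = 1, and Poincaré/coercivity depend only on L. Here a(u, u) = ∫(u')² + (4/5)·∫u².
Here 0 < c = 4/5 < 1. The condition a(u,u) ≥ α||u||_{H^1}² reads (1−α)∫(u')² ≥ (α−c)∫u². Any admissible α is ≤ 1 (rapidly oscillating u have ∫u²/∫(u')² → 0), and α = 1 would force 0 ≥ (1−c)∫u², impossible since c < 1; so 1−α > 0. By the sharp Poincaré inequality on H^1_0 of an interval of length L, ∫(u')² ≥ (π/L)²∫u² with equality for the first sine mode sin(π(x−x₀)/L) (x₀ the left endpoint), so the inequality holds for all u iff (1−α)(π/L)² ≥ α − c, i.e. α ≤ ((π/L)² + c)/((π/L)² + 1) = (1 + c(L/π)²)/(1 + (L/π)²). With (π/L)² = π^2 and c = 4/5, the largest admissible constant is α = ((π/L)² + c)/((π/L)² + 1).
Simplifying, α = (4/5 + π^2)/(1 + π^2).


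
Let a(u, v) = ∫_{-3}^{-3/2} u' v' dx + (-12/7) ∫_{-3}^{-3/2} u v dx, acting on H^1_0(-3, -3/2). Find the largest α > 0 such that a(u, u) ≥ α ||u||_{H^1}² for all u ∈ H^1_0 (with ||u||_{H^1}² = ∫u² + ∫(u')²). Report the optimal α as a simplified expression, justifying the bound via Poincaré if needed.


α = 4*(-27 + 7*π^2)/(7*(9 + 4*π^2))

Coercivity of a(·,·) on H^1_0(-3, -3/2) means a(u, u) ≥ α ||u||_{H^1}² for every u ∈ H^1_0.
The interval has length L = 3/2, and Poincaré/coercivity depend only on L. Here a(u, u) = ∫(u')² + (-12/7)·∫u².
Here c = -12/7 < 0 with |c| < (π/L)² = 4*π^2/9, so coercivity still holds. The condition a(u,u) ≥ α||u||_{H^1}² reads (1−α)∫(u')² ≥ (α−c)∫u². Any admissible α is ≤ 1 (rapidly oscillating u have ∫u²/∫(u')² → 0), and α = 1 would force 0 ≥ (1−c)∫u², impossible since c < 1; so 1−α > 0. By the sharp Poincaré inequality on H^1_0 of an interval of length L, ∫(u')² ≥ (π/L)²∫u² with equality for the first sine mode sin(π(x−x₀)/L) (x₀ the left endpoint), so the inequality holds for all u iff (1−α)(π/L)² ≥ α − c, i.e. α ≤ ((π/L)² + c)/((π/L)² + 1) = (1 + c(L/π)²)/(1 + (L/π)²). (Direct route, valid since c ≤ 0: Poincaré gives c∫u² ≥ c(L/π)²∫(u')², so a(u,u) ≥ (1 + c(L/π)²)∫(u')², while ||u||_{H^1}² ≤ (1 + (L/π)²)∫(u')²; dividing yields the same α.) With (π/L)² = 4*π^2/9 and c = -12/7, the largest admissible constant is α = ((π/L)² + c)/((π/L)² + 1).
Simplifying, α = 4*(-27 + 7*π^2)/(7*(9 + 4*π^2)).


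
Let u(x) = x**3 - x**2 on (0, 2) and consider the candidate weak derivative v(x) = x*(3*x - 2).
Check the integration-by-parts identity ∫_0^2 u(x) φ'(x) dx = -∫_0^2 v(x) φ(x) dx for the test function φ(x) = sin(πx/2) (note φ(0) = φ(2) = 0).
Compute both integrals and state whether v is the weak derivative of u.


LHS = -16/π + 96/π^3, RHS = -16/π + 96/π^3. Yes, v = u' weakly.

u(x) = x**3 - x**2, classical derivative u'(x) = 3*x**2 - 2*x.
φ(x) = sin(πx/2), so φ'(x) = π*cos(π*x/2)/2.
Note φ(0) = φ(2) = 0, so the boundary term u·φ vanishes.
LHS = ∫_0^2 u(x) φ'(x) dx = ∫_0^2 (π*x^3*cos(π*x/2)/2 - π*x^2*cos(π*x/2)/2) dx. Term by term:
  ∫_0^2 π*x^3*cos(π*x/2)/2 dx = -24/π + 96/π^3;  ∫_0^2 -π*x^2*cos(π*x/2)/2 dx = 8/π.
Sum: -24/π + 96/π^3 + 8/π = -16/π + 96/π^3.
So LHS = -16/π + 96/π^3.
∫_0^2 v(x) φ(x) dx = ∫_0^2 (3*x^2*sin(π*x/2) - 2*x*sin(π*x/2)) dx. Term by term:
  ∫_0^2 -2*x*sin(π*x/2) dx = -8/π;  ∫_0^2 3*x^2*sin(π*x/2) dx = -96/π^3 + 24/π.
Sum: -8/π + -96/π^3 + 24/π = -96/π^3 + 16/π.
So RHS = -∫_0^2 v(x) φ(x) dx = -16/π + 96/π^3.
LHS = RHS, so the identity holds for this test φ.
Moreover u is smooth here and v(x) = u'(x) = 3*x**2 - 2*x pointwise, so the identity holds for every test function. Hence v is the weak derivative of u.


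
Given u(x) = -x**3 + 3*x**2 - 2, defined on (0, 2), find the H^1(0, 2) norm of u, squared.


||u||_{H^1}^2 = 472/35

The H^1 norm (squared) on an interval (0, L) is
  ||u||_{H^1}^2 = ∫_0^L u(x)^2 dx + ∫_0^L u'(x)^2 dx.
Compute u'(x) = -3*x**2 + 6*x.
Then u(x)^2 = x**6 - 6*x**5 + 9*x**4 + 4*x**3 - 12*x**2 + 4 and u'(x)^2 = 9*x**4 - 36*x**3 + 36*x**2.
Integrate each monomial from 0 to 2 using ∫_0^2 c·x^n dx = c·2^(n+1)/(n+1):
  ∫_0^2 u(x)^2 dx = ∫_0^2 (x^6 - 6*x^5 + 9*x^4 + 4*x^3 - 12*x^2 + 4) dx. Term by term:
    ∫_0^2 x^6 dx = 128/7;  ∫_0^2 -6*x^5 dx = -64;  ∫_0^2 9*x^4 dx = 288/5;
    ∫_0^2 4*x^3 dx = 16;  ∫_0^2 -12*x^2 dx = -32;  ∫_0^2 4 dx = 8.
  Sum: 128/7 − 64 + 288/5 + 16 − 32 + 8 = 136/35.
  ∫_0^2 u'(x)^2 dx = ∫_0^2 (9*x^4 - 36*x^3 + 36*x^2) dx. Term by term:
    ∫_0^2 9*x^4 dx = 288/5;  ∫_0^2 -36*x^3 dx = -144;  ∫_0^2 36*x^2 dx = 96.
  Sum: 288/5 − 144 + 96 = 48/5.
Adding: ||u||_{H^1}^2 = 136/35 + 48/5 = 472/35.


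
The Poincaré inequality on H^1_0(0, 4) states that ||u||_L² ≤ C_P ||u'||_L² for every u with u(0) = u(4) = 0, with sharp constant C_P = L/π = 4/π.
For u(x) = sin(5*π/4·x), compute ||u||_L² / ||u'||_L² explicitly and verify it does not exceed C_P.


||u||_L² / ||u'||_L² = 4/(5*π) < C_P = 4/π.

u(x) = sin(5*π/4·x), so u'(x) = 5*π*cos(5*π*x/4)/4.
Writing u(x) = A·sin(kπx/L) with A = 1 and k = 5, use ∫_0^L sin²(kπx/L) dx = L/2 and ∫_0^L cos²(kπx/L) dx = L/2.
u² = 1·sin²(5*π/4·x) and (u')² = 25*π^2/16·cos²(5*π/4·x), and each of sin², cos² integrates to L/2 = 2 over (0, 4).
∫_0^4 u² dx = 2, so ||u||_L² = sqrt(2).
∫_0^4 (u')² dx = 25*π^2/8, so ||u'||_L² = 5*sqrt(2)*π/4.
Ratio ||u||_L² / ||u'||_L² = 4/(5*π).
Sharp Poincaré constant on H^1_0(0, 4) is C_P = L/π = 4/π, achieved by sin(π/4·x).
This is the k = 5 harmonic; the ratio L/(kπ) is strictly less than C_P = L/π, consistent with the sharp inequality ||u||_L² ≤ C_P ||u'||_L².


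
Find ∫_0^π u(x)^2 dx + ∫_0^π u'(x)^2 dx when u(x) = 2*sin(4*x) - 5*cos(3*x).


||u||_{H^1(0,π)}^2 = -1600/7 + 159*π

u'(x) = 15*sin(3*x) + 8*cos(4*x).
Expand u² and (u')² and integrate term by term on (0, π), using: for integers n ≥ 1, ∫_0^π sin²(nx) dx = ∫_0^π cos²(nx) dx = π/2; for n ≠ n', ∫_0^π sin(nx)sin(n'x) dx = ∫_0^π cos(nx)cos(n'x) dx = 0; and by product-to-sum, ∫_0^π sin(nx)cos(n'x) dx = ½∫_0^π [sin((n+n')x) + sin((n−n')x)] dx, which is 0 when n+n' is even and 2n/(n²−n'²) when n+n' is odd (it need not vanish on (0, π)).
  u² squared terms: (-5)²·∫cos(3x)² dx = 25·π/2 = 25*π/2;  (2)²·∫sin(4x)² dx = 4·π/2 = 2*π.
  u² cross terms: 2·(-5)·(2)·∫cos(3x)·sin(4x) dx = -20·(8/7) = -160/7.
  So ∫_0^π u² dx = 25*π/2 + 2*π − 160/7 = -160/7 + 29*π/2.
  (u')² squared terms: (8)²·∫cos(4x)² dx = 64·π/2 = 32*π;  (15)²·∫sin(3x)² dx = 225·π/2 = 225*π/2.
  (u')² cross terms: 2·(8)·(15)·∫cos(4x)·sin(3x) dx = 240·(-6/7) = -1440/7.
  So ∫_0^π (u')² dx = 32*π + 225*π/2 − 1440/7 = -1440/7 + 289*π/2.
||u||_{H^1}^2 = (-160/7 + 29*π/2) + (-1440/7 + 289*π/2) = -1600/7 + 159*π.


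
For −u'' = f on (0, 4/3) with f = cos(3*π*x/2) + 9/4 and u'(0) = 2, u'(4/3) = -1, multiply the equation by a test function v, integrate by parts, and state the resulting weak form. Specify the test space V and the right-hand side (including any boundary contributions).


V = H^1(0, 4/3) (v unrestricted at boundary; u is determined up to an additive constant); weak form: ∫_0^4/3 u'v' dx = ∫_0^4/3 (cos(3*π*x/2) + 9/4) v dx − v(4/3) − 2·v(0) for all v ∈ V.

Multiply both sides by a test function v and integrate from 0 to 4/3:
  ∫_0^4/3 −u''(x) v(x) dx = ∫_0^4/3 f(x) v(x) dx.
Integrate the LHS by parts once:
  ∫_0^4/3 −u'' v dx = −[u'(x) v(x)]_0^4/3 + ∫_0^4/3 u'(x) v'(x) dx.
Thus ∫_0^4/3 u'(x) v'(x) dx = ∫_0^4/3 f(x) v(x) dx + [u'(x) v(x)]_0^4/3.
Choose V so that boundary terms are either known or forced to vanish.
u has inhomogeneous Neumann u'(0) = 2, u'(4/3) = -1. [u' v]_0^4/3 = (-1)·v(4/3) − (2)·v(0) = − v(4/3) − 2·v(0). Take V = H^1(0, 4/3); boundary term becomes part of RHS.
Weak formulation: find u (satisfying any essential BC) such that ∫_0^4/3 u'(x) v'(x) dx = ∫_0^4/3 f v dx − v(4/3) − 2·v(0) for all v ∈ V (Neumann data are natural BCs: they enter the RHS as boundary terms).
Substituting f(x) = cos(3*π*x/2) + 9/4, the right-hand side is ∫_0^4/3 (cos(3*π*x/2) + 9/4) v dx − v(4/3) − 2·v(0).
Compatibility check (pure Neumann): taking v ≡ 1 ∈ V gives 0 = ∫_0^4/3 f dx + (-1) − (2), i.e. ∫_0^4/3 f dx must equal u'(0) − u'(4/3) = 3. Indeed ∫_0^4/3 (cos(3*π*x/2) + 9/4) dx = 3, so the data are compatible. The solution is then unique only up to an additive constant (fix it e.g. by requiring ∫_0^4/3 u dx = 0).


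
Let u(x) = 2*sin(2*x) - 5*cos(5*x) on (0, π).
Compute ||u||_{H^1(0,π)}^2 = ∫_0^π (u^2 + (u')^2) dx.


||u||_{H^1(0,π)}^2 = 2080/21 + 335*π

u'(x) = 25*sin(5*x) + 4*cos(2*x).
Expand u² and (u')² and integrate term by term on (0, π), using: for integers n ≥ 1, ∫_0^π sin²(nx) dx = ∫_0^π cos²(nx) dx = π/2; for n ≠ n', ∫_0^π sin(nx)sin(n'x) dx = ∫_0^π cos(nx)cos(n'x) dx = 0; and by product-to-sum, ∫_0^π sin(nx)cos(n'x) dx = ½∫_0^π [sin((n+n')x) + sin((n−n')x)] dx, which is 0 when n+n' is even and 2n/(n²−n'²) when n+n' is odd (it need not vanish on (0, π)).
  u² squared terms: (-5)²·∫cos(5x)² dx = 25·π/2 = 25*π/2;  (2)²·∫sin(2x)² dx = 4·π/2 = 2*π.
  u² cross terms: 2·(-5)·(2)·∫cos(5x)·sin(2x) dx = -20·(-4/21) = 80/21.
  So ∫_0^π u² dx = 25*π/2 + 2*π + 80/21 = 80/21 + 29*π/2.
  (u')² squared terms: (4)²·∫cos(2x)² dx = 16·π/2 = 8*π;  (25)²·∫sin(5x)² dx = 625·π/2 = 625*π/2.
  (u')² cross terms: 2·(4)·(25)·∫cos(2x)·sin(5x) dx = 200·(10/21) = 2000/21.
  So ∫_0^π (u')² dx = 8*π + 625*π/2 + 2000/21 = 2000/21 + 641*π/2.
||u||_{H^1}^2 = (80/21 + 29*π/2) + (2000/21 + 641*π/2) = 2080/21 + 335*π.


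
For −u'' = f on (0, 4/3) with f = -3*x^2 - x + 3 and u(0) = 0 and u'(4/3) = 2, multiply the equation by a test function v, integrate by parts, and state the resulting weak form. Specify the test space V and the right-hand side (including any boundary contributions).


V = {v ∈ H^1(0, 4/3) : v(0) = 0} (test functions vanish at x = 0 where u is specified); weak form: ∫_0^4/3 u'v' dx = ∫_0^4/3 (-3*x^2 - x + 3) v dx + 2·v(4/3) for all v ∈ V.

Multiply both sides by a test function v and integrate from 0 to 4/3:
  ∫_0^4/3 −u''(x) v(x) dx = ∫_0^4/3 f(x) v(x) dx.
Integrate the LHS by parts once:
  ∫_0^4/3 −u'' v dx = −[u'(x) v(x)]_0^4/3 + ∫_0^4/3 u'(x) v'(x) dx.
Thus ∫_0^4/3 u'(x) v'(x) dx = ∫_0^4/3 f(x) v(x) dx + [u'(x) v(x)]_0^4/3.
Choose V so that boundary terms are either known or forced to vanish.
Mixed BC: u(0) = 0 (Dirichlet) and u'(4/3) = 2 (Neumann). Define V = {v ∈ H^1(0, 4/3) : v(0) = 0}. Then [u' v]_0^4/3 = u'(4/3)·v(4/3) − u'(0)·0 = 2·v(4/3).
Weak formulation: find u (satisfying any essential BC) such that ∫_0^4/3 u'(x) v'(x) dx = ∫_0^4/3 f v dx + 2·v(4/3) for all v ∈ V (Dirichlet at 0 absorbed into V; Neumann datum at x = 4/3 contributes the boundary term).
Substituting f(x) = -3*x^2 - x + 3, the right-hand side is ∫_0^4/3 (-3*x^2 - x + 3) v dx + 2·v(4/3).


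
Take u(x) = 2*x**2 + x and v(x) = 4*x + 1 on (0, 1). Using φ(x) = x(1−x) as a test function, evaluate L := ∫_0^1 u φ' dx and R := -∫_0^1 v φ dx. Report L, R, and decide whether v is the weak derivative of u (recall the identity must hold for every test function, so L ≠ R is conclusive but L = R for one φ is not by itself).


LHS = -1/2, RHS = -1/2. Yes, v = u' weakly.

u(x) = 2*x**2 + x, classical derivative u'(x) = 4*x + 1.
φ(x) = x(1−x), so φ'(x) = 1 - 2*x.
Note φ(0) = φ(1) = 0, so the boundary term u·φ vanishes.
LHS = ∫_0^1 u(x) φ'(x) dx = ∫_0^1 (-4*x^3 + x) dx. Term by term:
  ∫_0^1 -4*x^3 dx = -1;  ∫_0^1 x dx = 1/2.
Sum: -1 + 1/2 = -1/2.
So LHS = -1/2.
∫_0^1 v(x) φ(x) dx = ∫_0^1 (-4*x^3 + 3*x^2 + x) dx. Term by term:
  ∫_0^1 -4*x^3 dx = -1;  ∫_0^1 3*x^2 dx = 1;  ∫_0^1 x dx = 1/2.
Sum: -1 + 1 + 1/2 = 1/2.
So RHS = -∫_0^1 v(x) φ(x) dx = -1/2.
LHS = RHS, so the identity holds for this test φ.
Moreover u is smooth here and v(x) = u'(x) = 4*x + 1 pointwise, so the identity holds for every test function. Hence v is the weak derivative of u.


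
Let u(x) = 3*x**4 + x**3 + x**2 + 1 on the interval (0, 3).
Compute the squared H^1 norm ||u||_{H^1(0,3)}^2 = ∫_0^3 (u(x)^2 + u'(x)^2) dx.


||u||_{H^1}^2 = 11791131/140

The H^1 norm (squared) on an interval (0, L) is
  ||u||_{H^1}^2 = ∫_0^L u(x)^2 dx + ∫_0^L u'(x)^2 dx.
Compute u'(x) = 12*x**3 + 3*x**2 + 2*x.
Then u(x)^2 = 9*x**8 + 6*x**7 + 7*x**6 + 2*x**5 + 7*x**4 + 2*x**3 + 2*x**2 + 1 and u'(x)^2 = 144*x**6 + 72*x**5 + 57*x**4 + 12*x**3 + 4*x**2.
Integrate each monomial from 0 to 3 using ∫_0^3 c·x^n dx = c·3^(n+1)/(n+1):
  ∫_0^3 u(x)^2 dx = ∫_0^3 (9*x^8 + 6*x^7 + 7*x^6 + 2*x^5 + 7*x^4 + 2*x^3 + 2*x^2 + 1) dx. Term by term:
    ∫_0^3 9*x^8 dx = 19683;  ∫_0^3 6*x^7 dx = 19683/4;  ∫_0^3 7*x^6 dx = 2187;
    ∫_0^3 2*x^5 dx = 243;  ∫_0^3 7*x^4 dx = 1701/5;  ∫_0^3 2*x^3 dx = 81/2;
    ∫_0^3 2*x^2 dx = 18;  ∫_0^3 1 dx = 3.
  Sum: 19683 + 19683/4 + 2187 + 243 + 1701/5 + 81/2 + 18 + 3 = 548709/20.
  ∫_0^3 u'(x)^2 dx = ∫_0^3 (144*x^6 + 72*x^5 + 57*x^4 + 12*x^3 + 4*x^2) dx. Term by term:
    ∫_0^3 144*x^6 dx = 314928/7;  ∫_0^3 72*x^5 dx = 8748;  ∫_0^3 57*x^4 dx = 13851/5;
    ∫_0^3 12*x^3 dx = 243;  ∫_0^3 4*x^2 dx = 36.
  Sum: 314928/7 + 8748 + 13851/5 + 243 + 36 = 1987542/35.
Adding: ||u||_{H^1}^2 = 548709/20 + 1987542/35 = 11791131/140.


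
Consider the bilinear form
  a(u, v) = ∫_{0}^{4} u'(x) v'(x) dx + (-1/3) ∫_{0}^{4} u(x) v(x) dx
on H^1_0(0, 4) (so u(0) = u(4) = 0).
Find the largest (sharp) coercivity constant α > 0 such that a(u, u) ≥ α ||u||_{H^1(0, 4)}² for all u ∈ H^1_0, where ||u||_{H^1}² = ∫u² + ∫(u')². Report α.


α = (-16/3 + π^2)/(π^2 + 16)

Coercivity of a(·,·) on H^1_0(0, 4) means a(u, u) ≥ α ||u||_{H^1}² for every u ∈ H^1_0.
The interval has length L = 4, and Poincaré/coercivity depend only on L. Here a(u, u) = ∫(u')² + (-1/3)·∫u².
Here c = -1/3 < 0 with |c| < (π/L)² = π^2/16, so coercivity still holds. The condition a(u,u) ≥ α||u||_{H^1}² reads (1−α)∫(u')² ≥ (α−c)∫u². Any admissible α is ≤ 1 (rapidly oscillating u have ∫u²/∫(u')² → 0), and α = 1 would force 0 ≥ (1−c)∫u², impossible since c < 1; so 1−α > 0. By the sharp Poincaré inequality on H^1_0 of an interval of length L, ∫(u')² ≥ (π/L)²∫u² with equality for the first sine mode sin(π(x−x₀)/L) (x₀ the left endpoint), so the inequality holds for all u iff (1−α)(π/L)² ≥ α − c, i.e. α ≤ ((π/L)² + c)/((π/L)² + 1) = (1 + c(L/π)²)/(1 + (L/π)²). (Direct route, valid since c ≤ 0: Poincaré gives c∫u² ≥ c(L/π)²∫(u')², so a(u,u) ≥ (1 + c(L/π)²)∫(u')², while ||u||_{H^1}² ≤ (1 + (L/π)²)∫(u')²; dividing yields the same α.) With (π/L)² = π^2/16 and c = -1/3, the largest admissible constant is α = ((π/L)² + c)/((π/L)² + 1).
Simplifying, α = (-16/3 + π^2)/(π^2 + 16).


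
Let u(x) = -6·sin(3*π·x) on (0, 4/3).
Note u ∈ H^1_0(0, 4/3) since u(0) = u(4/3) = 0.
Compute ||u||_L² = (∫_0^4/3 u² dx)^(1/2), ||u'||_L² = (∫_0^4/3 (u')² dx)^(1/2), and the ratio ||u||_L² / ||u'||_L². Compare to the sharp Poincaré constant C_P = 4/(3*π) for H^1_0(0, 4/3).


||u||_L² / ||u'||_L² = 1/(3*π) < C_P = 4/(3*π).

u(x) = -6·sin(3*π·x), so u'(x) = -18*π*cos(3*π*x).
Writing u(x) = A·sin(kπx/L) with A = -6 and k = 4, use ∫_0^L sin²(kπx/L) dx = L/2 and ∫_0^L cos²(kπx/L) dx = L/2.
u² = 36·sin²(3*π·x) and (u')² = 324*π^2·cos²(3*π·x), and each of sin², cos² integrates to L/2 = 2/3 over (0, 4/3).
∫_0^4/3 u² dx = 24, so ||u||_L² = 2*sqrt(6).
∫_0^4/3 (u')² dx = 216*π^2, so ||u'||_L² = 6*sqrt(6)*π.
Ratio ||u||_L² / ||u'||_L² = 1/(3*π).
Sharp Poincaré constant on H^1_0(0, 4/3) is C_P = L/π = 4/(3*π), achieved by sin(3*π/4·x).
This is the k = 4 harmonic; the ratio L/(kπ) is strictly less than C_P = L/π, consistent with the sharp inequality ||u||_L² ≤ C_P ||u'||_L².


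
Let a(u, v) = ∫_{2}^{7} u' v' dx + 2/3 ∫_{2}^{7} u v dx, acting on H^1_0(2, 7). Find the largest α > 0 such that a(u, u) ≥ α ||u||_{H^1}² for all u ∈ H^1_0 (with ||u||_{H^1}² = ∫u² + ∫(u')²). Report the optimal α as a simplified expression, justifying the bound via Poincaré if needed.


α = (π^2 + 50/3)/(π^2 + 25)

Coercivity of a(·,·) on H^1_0(2, 7) means a(u, u) ≥ α ||u||_{H^1}² for every u ∈ H^1_0.
The interval has length L = 5, and Poincaré/coercivity depend only on L. Here a(u, u) = ∫(u')² + (2/3)·∫u².
Here 0 < c = 2/3 < 1. The condition a(u,u) ≥ α||u||_{H^1}² reads (1−α)∫(u')² ≥ (α−c)∫u². Any admissible α is ≤ 1 (rapidly oscillating u have ∫u²/∫(u')² → 0), and α = 1 would force 0 ≥ (1−c)∫u², impossible since c < 1; so 1−α > 0. By the sharp Poincaré inequality on H^1_0 of an interval of length L, ∫(u')² ≥ (π/L)²∫u² with equality for the first sine mode sin(π(x−x₀)/L) (x₀ the left endpoint), so the inequality holds for all u iff (1−α)(π/L)² ≥ α − c, i.e. α ≤ ((π/L)² + c)/((π/L)² + 1) = (1 + c(L/π)²)/(1 + (L/π)²). With (π/L)² = π^2/25 and c = 2/3, the largest admissible constant is α = ((π/L)² + c)/((π/L)² + 1).
Simplifying, α = (π^2 + 50/3)/(π^2 + 25).


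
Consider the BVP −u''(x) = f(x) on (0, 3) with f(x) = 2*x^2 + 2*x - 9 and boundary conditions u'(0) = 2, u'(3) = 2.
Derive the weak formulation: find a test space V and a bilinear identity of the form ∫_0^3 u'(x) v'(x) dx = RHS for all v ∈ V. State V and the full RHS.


V = H^1(0, 3) (v unrestricted at boundary; u is determined up to an additive constant); weak form: ∫_0^3 u'v' dx = ∫_0^3 (2*x^2 + 2*x - 9) v dx + 2·v(3) − 2·v(0) for all v ∈ V.

Multiply both sides by a test function v and integrate from 0 to 3:
  ∫_0^3 −u''(x) v(x) dx = ∫_0^3 f(x) v(x) dx.
Integrate the LHS by parts once:
  ∫_0^3 −u'' v dx = −[u'(x) v(x)]_0^3 + ∫_0^3 u'(x) v'(x) dx.
Thus ∫_0^3 u'(x) v'(x) dx = ∫_0^3 f(x) v(x) dx + [u'(x) v(x)]_0^3.
Choose V so that boundary terms are either known or forced to vanish.
u has inhomogeneous Neumann u'(0) = 2, u'(3) = 2. [u' v]_0^3 = (2)·v(3) − (2)·v(0) = 2·v(3) − 2·v(0). Take V = H^1(0, 3); boundary term becomes part of RHS.
Weak formulation: find u (satisfying any essential BC) such that ∫_0^3 u'(x) v'(x) dx = ∫_0^3 f v dx + 2·v(3) − 2·v(0) for all v ∈ V (Neumann data are natural BCs: they enter the RHS as boundary terms).
Substituting f(x) = 2*x^2 + 2*x - 9, the right-hand side is ∫_0^3 (2*x^2 + 2*x - 9) v dx + 2·v(3) − 2·v(0).
Compatibility check (pure Neumann): taking v ≡ 1 ∈ V gives 0 = ∫_0^3 f dx + (2) − (2), i.e. ∫_0^3 f dx must equal u'(0) − u'(3) = 0. Indeed ∫_0^3 (2*x^2 + 2*x - 9) dx = 0, so the data are compatible. The solution is then unique only up to an additive constant (fix it e.g. by requiring ∫_0^3 u dx = 0).


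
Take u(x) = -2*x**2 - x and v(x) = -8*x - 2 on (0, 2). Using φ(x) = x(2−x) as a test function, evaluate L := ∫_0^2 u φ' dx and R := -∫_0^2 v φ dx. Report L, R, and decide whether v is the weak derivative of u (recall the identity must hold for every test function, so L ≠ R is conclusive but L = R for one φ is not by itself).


LHS = 20/3, RHS = 40/3. No, v is not the weak derivative of u.

u(x) = -2*x**2 - x, classical derivative u'(x) = -4*x - 1.
φ(x) = x(2−x), so φ'(x) = 2 - 2*x.
Note φ(0) = φ(2) = 0, so the boundary term u·φ vanishes.
LHS = ∫_0^2 u(x) φ'(x) dx = ∫_0^2 (4*x^3 - 2*x^2 - 2*x) dx. Term by term:
  ∫_0^2 4*x^3 dx = 16;  ∫_0^2 -2*x^2 dx = -16/3;  ∫_0^2 -2*x dx = -4.
Sum: 16 − 16/3 − 4 = 20/3.
So LHS = 20/3.
∫_0^2 v(x) φ(x) dx = ∫_0^2 (8*x^3 - 14*x^2 - 4*x) dx. Term by term:
  ∫_0^2 8*x^3 dx = 32;  ∫_0^2 -14*x^2 dx = -112/3;  ∫_0^2 -4*x dx = -8.
Sum: 32 − 112/3 − 8 = -40/3.
So RHS = -∫_0^2 v(x) φ(x) dx = 40/3.
LHS − RHS = -20/3 ≠ 0, so the identity fails.
(For a valid weak derivative the identity must hold for EVERY test function, in particular this one. The failure shows v is NOT the weak derivative of u.)
Correct weak derivative would be u'(x) = -4*x - 1.


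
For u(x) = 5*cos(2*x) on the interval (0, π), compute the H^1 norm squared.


||u||_{H^1(0,π)}^2 = 125*π/2

u'(x) = -10*sin(2*x).
Expand u² and (u')² and integrate term by term on (0, π), using: for integers n ≥ 1, ∫_0^π sin²(nx) dx = ∫_0^π cos²(nx) dx = π/2; for n ≠ n', ∫_0^π sin(nx)sin(n'x) dx = ∫_0^π cos(nx)cos(n'x) dx = 0; and by product-to-sum, ∫_0^π sin(nx)cos(n'x) dx = ½∫_0^π [sin((n+n')x) + sin((n−n')x)] dx, which is 0 when n+n' is even and 2n/(n²−n'²) when n+n' is odd (it need not vanish on (0, π)).
  u² squared terms: (5)²·∫cos(2x)² dx = 25·π/2 = 25*π/2.
  So ∫_0^π u² dx = 25*π/2.
  (u')² squared terms: (-10)²·∫sin(2x)² dx = 100·π/2 = 50*π.
  So ∫_0^π (u')² dx = 50*π.
||u||_{H^1}^2 = (25*π/2) + (50*π) = 125*π/2.


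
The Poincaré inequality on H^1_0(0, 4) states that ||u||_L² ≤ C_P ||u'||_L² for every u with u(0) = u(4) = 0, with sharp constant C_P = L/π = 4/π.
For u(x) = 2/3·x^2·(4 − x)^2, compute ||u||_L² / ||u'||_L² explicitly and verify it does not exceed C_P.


||u||_L² / ||u'||_L² = 2*sqrt(3)/3 < C_P = 4/π.

u(x) = 2/3·x^2·(4 − x)^2, so u'(x) = 8*x*(x - 4)*(x - 2)/3.
u(x) = 2/3·x^2·(4 − x)^2 vanishes at x = 0 and x = 4, so u ∈ H^1_0(0, 4). Differentiate via the product rule and integrate the resulting polynomials term by term.
  ∫_0^4 u² dx = ∫_0^4 (4*x^8/9 - 64*x^7/9 + 128*x^6/3 - 1024*x^5/9 + 1024*x^4/9) dx. Term by term:
    ∫_0^4 4*x^8/9 dx = 1048576/81;  ∫_0^4 -64*x^7/9 dx = -524288/9;  ∫_0^4 128*x^6/3 dx = 2097152/21;
    ∫_0^4 -1024*x^5/9 dx = -2097152/27;  ∫_0^4 1024*x^4/9 dx = 1048576/45.
  Sum: 1048576/81 − 524288/9 + 2097152/21 − 2097152/27 + 1048576/45 = 524288/2835.
  ∫_0^4 (u')² dx = ∫_0^4 (64*x^6/9 - 256*x^5/3 + 3328*x^4/9 - 2048*x^3/3 + 4096*x^2/9) dx. Term by term:
    ∫_0^4 64*x^6/9 dx = 1048576/63;  ∫_0^4 -256*x^5/3 dx = -524288/9;  ∫_0^4 3328*x^4/9 dx = 3407872/45;
    ∫_0^4 -2048*x^3/3 dx = -131072/3;  ∫_0^4 4096*x^2/9 dx = 262144/27.
  Sum: 1048576/63 − 524288/9 + 3407872/45 − 131072/3 + 262144/27 = 131072/945.
∫_0^4 u² dx = 524288/2835, so ||u||_L² = 512*sqrt(70)/315.
∫_0^4 (u')² dx = 131072/945, so ||u'||_L² = 256*sqrt(210)/315.
Ratio ||u||_L² / ||u'||_L² = 2*sqrt(3)/3.
Sharp Poincaré constant on H^1_0(0, 4) is C_P = L/π = 4/π, achieved by sin(π/4·x).
A polynomial bump cannot attain the sharp Poincaré constant (only the first sine eigenfunction does), so the ratio is strictly less than C_P, consistent with ||u||_L² ≤ C_P ||u'||_L².


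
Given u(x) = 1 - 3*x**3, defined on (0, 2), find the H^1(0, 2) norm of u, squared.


||u||_{H^1}^2 = 23134/35

The H^1 norm (squared) on an interval (0, L) is
  ||u||_{H^1}^2 = ∫_0^L u(x)^2 dx + ∫_0^L u'(x)^2 dx.
Compute u'(x) = -9*x**2.
Then u(x)^2 = 9*x**6 - 6*x**3 + 1 and u'(x)^2 = 81*x**4.
Integrate each monomial from 0 to 2 using ∫_0^2 c·x^n dx = c·2^(n+1)/(n+1):
  ∫_0^2 u(x)^2 dx = ∫_0^2 (9*x^6 - 6*x^3 + 1) dx. Term by term:
    ∫_0^2 9*x^6 dx = 1152/7;  ∫_0^2 -6*x^3 dx = -24;  ∫_0^2 1 dx = 2.
  Sum: 1152/7 − 24 + 2 = 998/7.
  ∫_0^2 u'(x)^2 dx = ∫_0^2 (81*x^4) dx. Term by term:
    ∫_0^2 81*x^4 dx = 2592/5.
Adding: ||u||_{H^1}^2 = 998/7 + 2592/5 = 23134/35.


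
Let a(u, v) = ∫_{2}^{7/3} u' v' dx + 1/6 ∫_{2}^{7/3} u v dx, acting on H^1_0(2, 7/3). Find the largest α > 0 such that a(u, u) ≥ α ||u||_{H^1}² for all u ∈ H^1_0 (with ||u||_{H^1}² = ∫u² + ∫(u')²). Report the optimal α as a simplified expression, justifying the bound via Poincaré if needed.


α = (1 + 54*π^2)/(6*(1 + 9*π^2))

Coercivity of a(·,·) on H^1_0(2, 7/3) means a(u, u) ≥ α ||u||_{H^1}² for every u ∈ H^1_0.
The interval has length L = 1/3, and Poincaré/coercivity depend only on L. Here a(u, u) = ∫(u')² + (1/6)·∫u².
Here 0 < c = 1/6 < 1. The condition a(u,u) ≥ α||u||_{H^1}² reads (1−α)∫(u')² ≥ (α−c)∫u². Any admissible α is ≤ 1 (rapidly oscillating u have ∫u²/∫(u')² → 0), and α = 1 would force 0 ≥ (1−c)∫u², impossible since c < 1; so 1−α > 0. By the sharp Poincaré inequality on H^1_0 of an interval of length L, ∫(u')² ≥ (π/L)²∫u² with equality for the first sine mode sin(π(x−x₀)/L) (x₀ the left endpoint), so the inequality holds for all u iff (1−α)(π/L)² ≥ α − c, i.e. α ≤ ((π/L)² + c)/((π/L)² + 1) = (1 + c(L/π)²)/(1 + (L/π)²). With (π/L)² = 9*π^2 and c = 1/6, the largest admissible constant is α = ((π/L)² + c)/((π/L)² + 1).
Simplifying, α = (1 + 54*π^2)/(6*(1 + 9*π^2)).


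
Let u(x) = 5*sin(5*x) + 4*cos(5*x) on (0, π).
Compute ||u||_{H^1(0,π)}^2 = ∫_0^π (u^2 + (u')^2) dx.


||u||_{H^1(0,π)}^2 = 533*π

u'(x) = -20*sin(5*x) + 25*cos(5*x).
Expand u² and (u')² and integrate term by term on (0, π), using: for integers n ≥ 1, ∫_0^π sin²(nx) dx = ∫_0^π cos²(nx) dx = π/2; for n ≠ n', ∫_0^π sin(nx)sin(n'x) dx = ∫_0^π cos(nx)cos(n'x) dx = 0; and by product-to-sum, ∫_0^π sin(nx)cos(n'x) dx = ½∫_0^π [sin((n+n')x) + sin((n−n')x)] dx, which is 0 when n+n' is even and 2n/(n²−n'²) when n+n' is odd (it need not vanish on (0, π)).
  u² squared terms: (4)²·∫cos(5x)² dx = 16·π/2 = 8*π;  (5)²·∫sin(5x)² dx = 25·π/2 = 25*π/2.
  u² cross terms: 2·(4)·(5)·∫cos(5x)·sin(5x) dx = 40·(0) = 0.
  So ∫_0^π u² dx = 8*π + 25*π/2 + 0 = 41*π/2.
  (u')² squared terms: (-20)²·∫sin(5x)² dx = 400·π/2 = 200*π;  (25)²·∫cos(5x)² dx = 625·π/2 = 625*π/2.
  (u')² cross terms: 2·(-20)·(25)·∫sin(5x)·cos(5x) dx = -1000·(0) = 0.
  So ∫_0^π (u')² dx = 200*π + 625*π/2 + 0 = 1025*π/2.
||u||_{H^1}^2 = (41*π/2) + (1025*π/2) = 533*π.


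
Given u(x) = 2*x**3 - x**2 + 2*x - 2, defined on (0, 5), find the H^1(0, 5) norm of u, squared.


||u||_{H^1}^2 = 1219390/21

The H^1 norm (squared) on an interval (0, L) is
  ||u||_{H^1}^2 = ∫_0^L u(x)^2 dx + ∫_0^L u'(x)^2 dx.
Compute u'(x) = 6*x**2 - 2*x + 2.
Then u(x)^2 = 4*x**6 - 4*x**5 + 9*x**4 - 12*x**3 + 8*x**2 - 8*x + 4 and u'(x)^2 = 36*x**4 - 24*x**3 + 28*x**2 - 8*x + 4.
Integrate each monomial from 0 to 5 using ∫_0^5 c·x^n dx = c·5^(n+1)/(n+1):
  ∫_0^5 u(x)^2 dx = ∫_0^5 (4*x^6 - 4*x^5 + 9*x^4 - 12*x^3 + 8*x^2 - 8*x + 4) dx. Term by term:
    ∫_0^5 4*x^6 dx = 312500/7;  ∫_0^5 -4*x^5 dx = -31250/3;  ∫_0^5 9*x^4 dx = 5625;
    ∫_0^5 -12*x^3 dx = -1875;  ∫_0^5 8*x^2 dx = 1000/3;  ∫_0^5 -8*x dx = -100;
    ∫_0^5 4 dx = 20.
  Sum: 312500/7 − 31250/3 + 5625 − 1875 + 1000/3 − 100 + 20 = 802820/21.
  ∫_0^5 u'(x)^2 dx = ∫_0^5 (36*x^4 - 24*x^3 + 28*x^2 - 8*x + 4) dx. Term by term:
    ∫_0^5 36*x^4 dx = 22500;  ∫_0^5 -24*x^3 dx = -3750;  ∫_0^5 28*x^2 dx = 3500/3;
    ∫_0^5 -8*x dx = -100;  ∫_0^5 4 dx = 20.
  Sum: 22500 − 3750 + 3500/3 − 100 + 20 = 59510/3.
Adding: ||u||_{H^1}^2 = 802820/21 + 59510/3 = 1219390/21.


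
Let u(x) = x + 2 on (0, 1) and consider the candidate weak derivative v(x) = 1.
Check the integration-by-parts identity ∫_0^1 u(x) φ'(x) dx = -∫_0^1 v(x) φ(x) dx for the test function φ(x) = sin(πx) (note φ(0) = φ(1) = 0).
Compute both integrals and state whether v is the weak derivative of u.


LHS = -2/π, RHS = -2/π. Yes, v = u' weakly.

u(x) = x + 2, classical derivative u'(x) = 1.
φ(x) = sin(πx), so φ'(x) = π*cos(π*x).
Note φ(0) = φ(1) = 0, so the boundary term u·φ vanishes.
LHS = ∫_0^1 u(x) φ'(x) dx = ∫_0^1 (π*x*cos(π*x) + 2*π*cos(π*x)) dx. Term by term:
  ∫_0^1 2*π*cos(π*x) dx = 0;  ∫_0^1 π*x*cos(π*x) dx = -2/π.
Sum: 0 − 2/π = -2/π.
So LHS = -2/π.
∫_0^1 v(x) φ(x) dx = ∫_0^1 (sin(π*x)) dx. Term by term:
  ∫_0^1 sin(π*x) dx = 2/π.
So RHS = -∫_0^1 v(x) φ(x) dx = -2/π.
LHS = RHS, so the identity holds for this test φ.
Moreover u is smooth here and v(x) = u'(x) = 1 pointwise, so the identity holds for every test function. Hence v is the weak derivative of u.


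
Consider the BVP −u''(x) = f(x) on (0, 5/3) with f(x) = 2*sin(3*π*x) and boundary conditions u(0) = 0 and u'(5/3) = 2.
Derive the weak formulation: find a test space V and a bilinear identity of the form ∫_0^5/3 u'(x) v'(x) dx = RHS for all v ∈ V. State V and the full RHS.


V = {v ∈ H^1(0, 5/3) : v(0) = 0} (test functions vanish at x = 0 where u is specified); weak form: ∫_0^5/3 u'v' dx = ∫_0^5/3 (2*sin(3*π*x)) v dx + 2·v(5/3) for all v ∈ V.

Multiply both sides by a test function v and integrate from 0 to 5/3:
  ∫_0^5/3 −u''(x) v(x) dx = ∫_0^5/3 f(x) v(x) dx.
Integrate the LHS by parts once:
  ∫_0^5/3 −u'' v dx = −[u'(x) v(x)]_0^5/3 + ∫_0^5/3 u'(x) v'(x) dx.
Thus ∫_0^5/3 u'(x) v'(x) dx = ∫_0^5/3 f(x) v(x) dx + [u'(x) v(x)]_0^5/3.
Choose V so that boundary terms are either known or forced to vanish.
Mixed BC: u(0) = 0 (Dirichlet) and u'(5/3) = 2 (Neumann). Define V = {v ∈ H^1(0, 5/3) : v(0) = 0}. Then [u' v]_0^5/3 = u'(5/3)·v(5/3) − u'(0)·0 = 2·v(5/3).
Weak formulation: find u (satisfying any essential BC) such that ∫_0^5/3 u'(x) v'(x) dx = ∫_0^5/3 f v dx + 2·v(5/3) for all v ∈ V (Dirichlet at 0 absorbed into V; Neumann datum at x = 5/3 contributes the boundary term).
Substituting f(x) = 2*sin(3*π*x), the right-hand side is ∫_0^5/3 (2*sin(3*π*x)) v dx + 2·v(5/3).
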